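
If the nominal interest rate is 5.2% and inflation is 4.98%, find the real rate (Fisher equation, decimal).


Formula: (1 + r_real) = (1 + r_nom) / (1 + inflation)
Substituting: (1 + r_real) = 1.052 / 1.0498
(1 + r_real) = 1.002096
r_real = 1.002096 - 1 = 0.002096

0.002096


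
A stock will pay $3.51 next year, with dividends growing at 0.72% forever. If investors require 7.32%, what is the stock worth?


Formula: P = D1 / (r - g)
Spread: r - g = 0.0732 - 0.0072 = 0.066
Substituting: P = $3.51 / 0.066
P = $53.18

$53.18


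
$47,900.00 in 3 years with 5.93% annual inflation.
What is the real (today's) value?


Formula: Real value = nominal / (1 + inflation)^years
Price level: (1 + 0.0593)^3 = 1.188658
Real value = $47,900.00 / 1.188658 = $40,297.55

$40,297.55


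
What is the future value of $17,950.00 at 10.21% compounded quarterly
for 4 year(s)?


Formula: FV = P * (1 + r/m)^(m*t)
Period rate: r/m = 0.1021 / 4 = 0.025525
Total periods: m*t = 4 * 4 = 16
Growth factor: (1 + 0.025525)^16 = 1.496718
FV = $17,950.00 * 1.496718 = $26,866.09

$26,866.09


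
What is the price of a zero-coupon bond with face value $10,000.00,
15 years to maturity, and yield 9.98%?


Formula: Price = FV / (1 + r)^n
Substituting: Price = $10,000.00 / (1 + 0.0998)^15
Discount factor: (1.0998)^15 = 4.16587
Price = $10,000.00 / 4.16587 = $2,400.46

$2,400.46


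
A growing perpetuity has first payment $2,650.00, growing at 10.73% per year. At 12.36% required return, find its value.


Formula: PV = C / (r - g)
Spread: r - g = 0.1236 - 0.1073 = 0.0163
Substituting: PV = $2,650.00 / 0.0163
PV = $162,576.69

$162,576.69


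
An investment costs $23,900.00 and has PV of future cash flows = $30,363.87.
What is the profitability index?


Formula: PI = PV(cash flows) / initial investment
Substituting: PI = $30,363.87 / $23,900.00
PI = 1.2705

1.2705


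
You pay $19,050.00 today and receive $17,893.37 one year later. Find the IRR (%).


Formula: IRR = C1/C0 - 1
Substituting: IRR = $17,893.37 / $19,050.00 - 1
Ratio: 0.939285 - 1 = -0.060715
IRR = -6.0715%

-6.0715%


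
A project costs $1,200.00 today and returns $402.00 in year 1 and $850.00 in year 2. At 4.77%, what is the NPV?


Formula: NPV = C0 + C1/(1+r) + C2/(1+r)^2
Discount C1: $402.00 / (1 + 0.0477) = $383.70
Discount C2: $850.00 / (1 + 0.0477)^2 = $774.36
NPV = -$1,200.00 + $383.70 + $774.36 = -$41.94

-$41.94


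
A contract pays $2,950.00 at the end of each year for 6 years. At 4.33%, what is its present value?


Formula: PV = PMT * (1 - (1+r)^(-n)) / r
Discount factor: (1 + 0.0433)^(-6) = 0.775434
Bracket: 1 - 0.775434 = 0.224566
PV = $2,950.00 * 0.224566 / 0.0433 = $15,299.54

$15,299.54


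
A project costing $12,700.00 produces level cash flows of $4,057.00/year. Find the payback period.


Formula: Payback = investment / annual cash flow
Substituting: Payback = $12,700.00 / $4,057.00
Payback = 3.1304 years

3.1304 years


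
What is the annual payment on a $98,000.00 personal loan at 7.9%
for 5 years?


Formula: PMT = PV * r / (1 - (1+r)^(-n))
Denominator: 1 - (1 + 0.079)^(-5) = 0.316257
Numerator: $98,000.00 * 0.079 = 7742.0
PMT = 7742.0 / 0.316257 = $24,480.08

$24,480.08


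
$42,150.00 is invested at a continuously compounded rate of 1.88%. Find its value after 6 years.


Formula: FV = P * e^(r*t)
Exponent: r*t = 0.0188 * 6 = 0.1128
e^(0.1128) = 1.119408
FV = $42,150.00 * 1.119408 = $47,183.05

$47,183.05


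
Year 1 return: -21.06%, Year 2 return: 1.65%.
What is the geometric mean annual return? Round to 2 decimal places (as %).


Formula: Geometric mean = ((1+r1)*(1+r2))^(1/2) - 1
Product: (1 + -0.2106) * (1 + 0.0165) = 0.7894 * 1.0165 = 0.802425
Square root: 0.802425^0.5 = 0.895782
Geometric mean = 0.895782 - 1 = -0.104218
As percentage: -10.42%

-10.42%


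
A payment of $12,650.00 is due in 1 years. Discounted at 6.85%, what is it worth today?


Formula: PV = FV / (1 + r)^n
Substituting: PV = $12,650.00 / (1 + 0.0685)^1
Discount factor: (1.0685)^1 = 1.0685
PV = $12,650.00 / 1.0685 = $11,839.03

$11,839.03


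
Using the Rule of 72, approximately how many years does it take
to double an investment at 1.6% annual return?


Formula: Years ≈ 72 / r
Substituting: Years ≈ 72 / 1.6
Years ≈ 45.0

45.0 years


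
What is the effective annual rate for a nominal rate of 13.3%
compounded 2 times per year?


Formula: EAR = (1 + r/m)^m - 1
Period rate: r/m = 0.133 / 2 = 0.0665
Compounding: (1 + 0.0665)^2 = 1.137422
EAR = 1.137422 - 1 = 0.137422

0.137422


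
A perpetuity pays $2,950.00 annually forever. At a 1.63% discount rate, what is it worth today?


Formula: PV = C / r
Substituting: PV = $2,950.00 / 0.0163
PV = $180,981.60

$180,981.60


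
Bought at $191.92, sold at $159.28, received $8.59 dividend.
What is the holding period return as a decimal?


Formula: HPR = (P1 - P0 + D) / P0
Gain: $159.28 - $191.92 + $8.59 = -$24.05
HPR = -$24.05 / $191.92 = -0.1253

-0.1253


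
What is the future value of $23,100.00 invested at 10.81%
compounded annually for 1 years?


Formula: FV = P * (1 + r)^n
Substituting: FV = $23,100.00 * (1 + 0.1081)^1
Growth factor: (1.1081)^1 = 1.1081
FV = $23,100.00 * 1.1081 = $25,597.11

$25,597.11


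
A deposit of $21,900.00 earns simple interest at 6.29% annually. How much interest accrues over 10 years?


Formula: I = P * r * t
Substituting: I = $21,900.00 * 0.0629 * 10
Step: I = $21,900.00 * 0.629
I = $13,775.10

$13,775.10


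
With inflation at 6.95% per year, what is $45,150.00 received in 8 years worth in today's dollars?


Formula: Real value = nominal / (1 + inflation)^years
Price level: (1 + 0.0695)^8 = 1.711774
Real value = $45,150.00 / 1.711774 = $26,376.15

$26,376.15


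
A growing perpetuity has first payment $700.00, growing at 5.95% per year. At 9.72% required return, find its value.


Formula: PV = C / (r - g)
Spread: r - g = 0.0972 - 0.0595 = 0.0377
Substituting: PV = $700.00 / 0.0377
PV = $18,567.64

$18,567.64


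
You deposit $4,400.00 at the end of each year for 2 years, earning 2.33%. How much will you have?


Formula: FV = PMT * ((1+r)^n - 1) / r
Growth factor: (1 + 0.0233)^2 = 1.047143
Numerator: 1.047143 - 1 = 0.047143
FV = $4,400.00 * 0.047143 / 0.0233 = $8,902.52

$8,902.52


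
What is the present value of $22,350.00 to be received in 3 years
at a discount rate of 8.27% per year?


Formula: PV = FV / (1 + r)^n
Substituting: PV = $22,350.00 / (1 + 0.0827)^3
Discount factor: (1.0827)^3 = 1.269183
PV = $22,350.00 / 1.269183 = $17,609.75

$17,609.75


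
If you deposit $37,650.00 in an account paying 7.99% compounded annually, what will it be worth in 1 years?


Formula: FV = P * (1 + r)^n
Substituting: FV = $37,650.00 * (1 + 0.0799)^1
Growth factor: (1.0799)^1 = 1.0799
FV = $37,650.00 * 1.0799 = $40,658.24

$40,658.24


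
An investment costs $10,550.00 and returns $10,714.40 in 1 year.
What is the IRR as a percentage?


Formula: IRR = C1/C0 - 1
Substituting: IRR = $10,714.40 / $10,550.00 - 1
Ratio: 1.015583 - 1 = 0.015583
IRR = 1.5583%

1.5583%


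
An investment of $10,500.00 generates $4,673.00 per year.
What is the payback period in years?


Formula: Payback = investment / annual cash flow
Substituting: Payback = $10,500.00 / $4,673.00
Payback = 2.247 years

2.247 years


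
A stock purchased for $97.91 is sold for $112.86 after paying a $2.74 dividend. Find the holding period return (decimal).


Formula: HPR = (P1 - P0 + D) / P0
Gain: $112.86 - $97.91 + $2.74 = $17.69
HPR = $17.69 / $97.91 = 0.1807

0.1807


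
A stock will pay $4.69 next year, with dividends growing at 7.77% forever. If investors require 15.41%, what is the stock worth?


Formula: P = D1 / (r - g)
Spread: r - g = 0.1541 - 0.0777 = 0.0764
Substituting: P = $4.69 / 0.0764
P = $61.39

$61.39


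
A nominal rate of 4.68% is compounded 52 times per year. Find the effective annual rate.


Formula: EAR = (1 + r/m)^m - 1
Period rate: r/m = 0.0468 / 52 = 0.0009
Compounding: (1 + 0.0009)^52 = 1.04789
EAR = 1.04789 - 1 = 0.04789

0.04789


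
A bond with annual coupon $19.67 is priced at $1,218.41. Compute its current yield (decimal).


Formula: Current yield = annual coupon / price
Substituting: CY = $19.67 / $1,218.41
CY = 0.016144

0.016144


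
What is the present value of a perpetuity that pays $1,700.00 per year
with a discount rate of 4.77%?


Formula: PV = C / r
Substituting: PV = $1,700.00 / 0.0477
PV = $35,639.41

$35,639.41


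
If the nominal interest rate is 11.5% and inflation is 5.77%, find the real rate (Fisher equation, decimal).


Formula: (1 + r_real) = (1 + r_nom) / (1 + inflation)
Substituting: (1 + r_real) = 1.115 / 1.0577
(1 + r_real) = 1.054174
r_real = 1.054174 - 1 = 0.054174

0.054174


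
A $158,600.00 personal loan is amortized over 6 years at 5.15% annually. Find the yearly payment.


Formula: PMT = PV * r / (1 - (1+r)^(-n))
Denominator: 1 - (1 + 0.0515)^(-6) = 0.260149
Numerator: $158,600.00 * 0.0515 = 8167.9
PMT = 8167.9 / 0.260149 = $31,397.02

$31,397.02


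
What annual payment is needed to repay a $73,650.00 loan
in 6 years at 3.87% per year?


Formula: PMT = PV * r / (1 - (1+r)^(-n))
Denominator: 1 - (1 + 0.0387)^(-6) = 0.203732
Numerator: $73,650.00 * 0.0387 = 2850.255
PMT = 2850.255 / 0.203732 = $13,990.21

$13,990.21


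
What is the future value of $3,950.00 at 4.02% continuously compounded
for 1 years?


Formula: FV = P * e^(r*t)
Exponent: r*t = 0.0402 * 1 = 0.0402
e^(0.0402) = 1.041019
FV = $3,950.00 * 1.041019 = $4,112.02

$4,112.02


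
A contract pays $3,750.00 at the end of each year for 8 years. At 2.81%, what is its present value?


Formula: PV = PMT * (1 - (1+r)^(-n)) / r
Discount factor: (1 + 0.0281)^(-8) = 0.801156
Bracket: 1 - 0.801156 = 0.198844
PV = $3,750.00 * 0.198844 / 0.0281 = $26,536.11

$26,536.11


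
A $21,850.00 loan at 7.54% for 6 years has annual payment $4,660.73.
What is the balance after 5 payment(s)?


Formula: Balance = PV*(1+r)^k - PMT*((1+r)^k - 1)/r
Growth: (1 + 0.0754)^5 = 1.438302
Accumulated factor: ((1+r)^k - 1)/r = 5.813027
Balance = $21,850.00 * 1.438302 - $4,660.73 * 5.813027
Balance = $4,333.95

$4,333.95


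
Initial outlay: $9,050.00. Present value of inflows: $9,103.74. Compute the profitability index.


Formula: PI = PV(cash flows) / initial investment
Substituting: PI = $9,103.74 / $9,050.00
PI = 1.0059

1.0059


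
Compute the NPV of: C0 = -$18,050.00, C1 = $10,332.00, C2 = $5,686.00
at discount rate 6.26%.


Formula: NPV = C0 + C1/(1+r) + C2/(1+r)^2
Discount C1: $10,332.00 / (1 + 0.0626) = $9,723.32
Discount C2: $5,686.00 / (1 + 0.0626)^2 = $5,035.79
NPV = -$18,050.00 + $9,723.32 + $5,035.79 = -$3,290.89

-$3,290.89


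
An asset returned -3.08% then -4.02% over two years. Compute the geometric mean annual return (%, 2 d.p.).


Formula: Geometric mean = ((1+r1)*(1+r2))^(1/2) - 1
Product: (1 + -0.0308) * (1 + -0.0402) = 0.9692 * 0.9598 = 0.930238
Square root: 0.930238^0.5 = 0.964489
Geometric mean = 0.964489 - 1 = -0.035511
As percentage: -3.55%

-3.55%


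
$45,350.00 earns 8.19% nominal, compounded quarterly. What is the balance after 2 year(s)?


Formula: FV = P * (1 + r/m)^(m*t)
Period rate: r/m = 0.0819 / 4 = 0.020475
Total periods: m*t = 4 * 2 = 8
Growth factor: (1 + 0.020475)^8 = 1.176032
FV = $45,350.00 * 1.176032 = $53,333.03

$53,333.03


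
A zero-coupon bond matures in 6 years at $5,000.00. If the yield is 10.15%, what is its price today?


Formula: Price = FV / (1 + r)^n
Substituting: Price = $5,000.00 / (1 + 0.1015)^6
Discount factor: (1.1015)^6 = 1.786105
Price = $5,000.00 / 1.786105 = $2,799.39

$2,799.39


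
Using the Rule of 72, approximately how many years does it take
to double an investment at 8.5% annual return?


Formula: Years ≈ 72 / r
Substituting: Years ≈ 72 / 8.5
Years ≈ 8.5

8.5 years


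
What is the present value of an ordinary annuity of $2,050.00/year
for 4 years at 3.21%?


Formula: PV = PMT * (1 - (1+r)^(-n)) / r
Discount factor: (1 + 0.0321)^(-4) = 0.881278
Bracket: 1 - 0.881278 = 0.118722
PV = $2,050.00 * 0.118722 / 0.0321 = $7,581.94

$7,581.94


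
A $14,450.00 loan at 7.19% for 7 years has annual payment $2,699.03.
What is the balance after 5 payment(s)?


Formula: Balance = PV*(1+r)^k - PMT*((1+r)^k - 1)/r
Growth: (1 + 0.0719)^5 = 1.415049
Accumulated factor: ((1+r)^k - 1)/r = 5.772581
Balance = $14,450.00 * 1.415049 - $2,699.03 * 5.772581
Balance = $4,867.08

$4,867.08


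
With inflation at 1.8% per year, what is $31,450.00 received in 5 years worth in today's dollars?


Formula: Real value = nominal / (1 + inflation)^years
Price level: (1 + 0.018)^5 = 1.093299
Real value = $31,450.00 / 1.093299 = $28,766.15

$28,766.15


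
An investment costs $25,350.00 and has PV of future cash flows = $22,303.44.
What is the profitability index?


Formula: PI = PV(cash flows) / initial investment
Substituting: PI = $22,303.44 / $25,350.00
PI = 0.8798

0.8798


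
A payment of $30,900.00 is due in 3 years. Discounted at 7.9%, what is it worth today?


Formula: PV = FV / (1 + r)^n
Substituting: PV = $30,900.00 / (1 + 0.079)^3
Discount factor: (1.079)^3 = 1.256216
PV = $30,900.00 / 1.256216 = $24,597.68

$24,597.68


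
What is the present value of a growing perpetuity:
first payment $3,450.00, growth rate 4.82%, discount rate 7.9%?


Formula: PV = C / (r - g)
Spread: r - g = 0.079 - 0.0482 = 0.0308
Substituting: PV = $3,450.00 / 0.0308
PV = $112,012.99

$112,012.99


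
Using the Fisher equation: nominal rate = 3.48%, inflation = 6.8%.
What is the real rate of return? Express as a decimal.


Formula: (1 + r_real) = (1 + r_nom) / (1 + inflation)
Substituting: (1 + r_real) = 1.0348 / 1.068
(1 + r_real) = 0.968914
r_real = 0.968914 - 1 = -0.031086

-0.031086


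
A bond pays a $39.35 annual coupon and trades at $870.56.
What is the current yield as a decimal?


Formula: Current yield = annual coupon / price
Substituting: CY = $39.35 / $870.56
CY = 0.045201

0.045201


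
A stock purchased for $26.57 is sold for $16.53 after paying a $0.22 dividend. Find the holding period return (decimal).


Formula: HPR = (P1 - P0 + D) / P0
Gain: $16.53 - $26.57 + $0.22 = -$9.82
HPR = -$9.82 / $26.57 = -0.3696

-0.3696


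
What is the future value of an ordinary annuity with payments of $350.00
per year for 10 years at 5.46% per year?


Formula: FV = PMT * ((1+r)^n - 1) / r
Growth factor: (1 + 0.0546)^10 = 1.701679
Numerator: 1.701679 - 1 = 0.701679
FV = $350.00 * 0.701679 / 0.0546 = $4,497.94

$4,497.94


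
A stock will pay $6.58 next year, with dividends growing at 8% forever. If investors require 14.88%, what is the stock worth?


Formula: P = D1 / (r - g)
Spread: r - g = 0.1488 - 0.08 = 0.0688
Substituting: P = $6.58 / 0.0688
P = $95.64

$95.64


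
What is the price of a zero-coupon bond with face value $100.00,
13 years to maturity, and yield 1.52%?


Formula: Price = FV / (1 + r)^n
Substituting: Price = $100.00 / (1 + 0.0152)^13
Discount factor: (1.0152)^13 = 1.216665
Price = $100.00 / 1.216665 = $82.19

$82.19


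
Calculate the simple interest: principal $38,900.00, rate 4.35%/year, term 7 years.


Formula: I = P * r * t
Substituting: I = $38,900.00 * 0.0435 * 7
Step: I = $38,900.00 * 0.3045
I = $11,845.05

$11,845.05


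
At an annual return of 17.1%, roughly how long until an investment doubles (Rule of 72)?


Formula: Years ≈ 72 / r
Substituting: Years ≈ 72 / 17.1
Years ≈ 4.2

4.2 years


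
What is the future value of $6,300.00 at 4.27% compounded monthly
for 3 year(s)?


Formula: FV = P * (1 + r/m)^(m*t)
Period rate: r/m = 0.0427 / 12 = 0.003558
Total periods: m*t = 12 * 3 = 36
Growth factor: (1 + 0.003558)^36 = 1.136408
FV = $6,300.00 * 1.136408 = $7,159.37

$7,159.37


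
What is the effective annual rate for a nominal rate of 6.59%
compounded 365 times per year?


Formula: EAR = (1 + r/m)^m - 1
Period rate: r/m = 0.0659 / 365 = 0.000181
Compounding: (1 + 0.000181)^365 = 1.068114
EAR = 1.068114 - 1 = 0.068114

0.068114


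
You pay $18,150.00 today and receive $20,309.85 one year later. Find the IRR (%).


Formula: IRR = C1/C0 - 1
Substituting: IRR = $20,309.85 / $18,150.00 - 1
Ratio: 1.119 - 1 = 0.119
IRR = 11.9%

11.9%


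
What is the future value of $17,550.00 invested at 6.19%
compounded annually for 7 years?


Formula: FV = P * (1 + r)^n
Substituting: FV = $17,550.00 * (1 + 0.0619)^7
Growth factor: (1.0619)^7 = 1.522598
FV = $17,550.00 * 1.522598 = $26,721.60

$26,721.60


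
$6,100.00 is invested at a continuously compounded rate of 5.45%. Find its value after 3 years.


Formula: FV = P * e^(r*t)
Exponent: r*t = 0.0545 * 3 = 0.1635
e^(0.1635) = 1.177625
FV = $6,100.00 * 1.177625 = $7,183.51

$7,183.51


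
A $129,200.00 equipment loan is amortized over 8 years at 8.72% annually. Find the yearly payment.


Formula: PMT = PV * r / (1 - (1+r)^(-n))
Denominator: 1 - (1 + 0.0872)^(-8) = 0.4877
Numerator: $129,200.00 * 0.0872 = 11266.24
PMT = 11266.24 / 0.4877 = $23,100.76

$23,100.76


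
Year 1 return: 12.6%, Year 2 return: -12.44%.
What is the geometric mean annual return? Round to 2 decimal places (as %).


Formula: Geometric mean = ((1+r1)*(1+r2))^(1/2) - 1
Product: (1 + 0.126) * (1 + -0.1244) = 1.126 * 0.8756 = 0.985926
Square root: 0.985926^0.5 = 0.992938
Geometric mean = 0.992938 - 1 = -0.007062
As percentage: -0.71%

-0.71%


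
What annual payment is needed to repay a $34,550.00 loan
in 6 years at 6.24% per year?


Formula: PMT = PV * r / (1 - (1+r)^(-n))
Denominator: 1 - (1 + 0.0624)^(-6) = 0.304541
Numerator: $34,550.00 * 0.0624 = 2155.92
PMT = 2155.92 / 0.304541 = $7,079.25

$7,079.25


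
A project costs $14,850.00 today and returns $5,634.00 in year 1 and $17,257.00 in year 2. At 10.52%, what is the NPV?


Formula: NPV = C0 + C1/(1+r) + C2/(1+r)^2
Discount C1: $5,634.00 / (1 + 0.1052) = $5,097.72
Discount C2: $17,257.00 / (1 + 0.1052)^2 = $14,128.09
NPV = -$14,850.00 + $5,097.72 + $14,128.09 = $4,375.81

$4,375.81


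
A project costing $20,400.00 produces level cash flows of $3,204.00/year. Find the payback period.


Formula: Payback = investment / annual cash flow
Substituting: Payback = $20,400.00 / $3,204.00
Payback = 6.367 years

6.367 years


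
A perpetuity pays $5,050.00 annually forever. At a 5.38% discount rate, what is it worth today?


Formula: PV = C / r
Substituting: PV = $5,050.00 / 0.0538
PV = $93,866.17

$93,866.17


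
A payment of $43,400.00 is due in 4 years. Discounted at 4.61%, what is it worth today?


Formula: PV = FV / (1 + r)^n
Substituting: PV = $43,400.00 / (1 + 0.0461)^4
Discount factor: (1.0461)^4 = 1.197548
PV = $43,400.00 / 1.197548 = $36,240.73

$36,240.73


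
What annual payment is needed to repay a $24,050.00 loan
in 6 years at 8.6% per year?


Formula: PMT = PV * r / (1 - (1+r)^(-n))
Denominator: 1 - (1 + 0.086)^(-6) = 0.390434
Numerator: $24,050.00 * 0.086 = 2068.3
PMT = 2068.3 / 0.390434 = $5,297.44

$5,297.44


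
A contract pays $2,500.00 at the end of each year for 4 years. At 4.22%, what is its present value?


Formula: PV = PMT * (1 - (1+r)^(-n)) / r
Discount factor: (1 + 0.0422)^(-4) = 0.847609
Bracket: 1 - 0.847609 = 0.152391
PV = $2,500.00 * 0.152391 / 0.0422 = $9,027.88

$9,027.88


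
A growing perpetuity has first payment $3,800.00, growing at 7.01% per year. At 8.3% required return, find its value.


Formula: PV = C / (r - g)
Spread: r - g = 0.083 - 0.0701 = 0.0129
Substituting: PV = $3,800.00 / 0.0129
PV = $294,573.64

$294,573.64


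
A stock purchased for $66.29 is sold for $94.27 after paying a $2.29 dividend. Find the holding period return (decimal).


Formula: HPR = (P1 - P0 + D) / P0
Gain: $94.27 - $66.29 + $2.29 = $30.27
HPR = $30.27 / $66.29 = 0.4566

0.4566


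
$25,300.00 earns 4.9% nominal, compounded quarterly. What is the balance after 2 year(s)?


Formula: FV = P * (1 + r/m)^(m*t)
Period rate: r/m = 0.049 / 4 = 0.01225
Total periods: m*t = 4 * 2 = 8
Growth factor: (1 + 0.01225)^8 = 1.102306
FV = $25,300.00 * 1.102306 = $27,888.35

$27,888.35


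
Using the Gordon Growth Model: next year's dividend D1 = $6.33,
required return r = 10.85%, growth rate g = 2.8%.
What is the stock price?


Formula: P = D1 / (r - g)
Spread: r - g = 0.1085 - 0.028 = 0.0805
Substituting: P = $6.33 / 0.0805
P = $78.63

$78.63


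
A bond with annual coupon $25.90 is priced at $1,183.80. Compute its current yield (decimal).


Formula: Current yield = annual coupon / price
Substituting: CY = $25.90 / $1,183.80
CY = 0.021879

0.021879


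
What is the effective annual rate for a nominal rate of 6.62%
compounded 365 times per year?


Formula: EAR = (1 + r/m)^m - 1
Period rate: r/m = 0.0662 / 365 = 0.000181
Compounding: (1 + 0.000181)^365 = 1.068434
EAR = 1.068434 - 1 = 0.068434

0.068434


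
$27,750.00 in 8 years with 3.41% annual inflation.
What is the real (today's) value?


Formula: Real value = nominal / (1 + inflation)^years
Price level: (1 + 0.0341)^8 = 1.307676
Real value = $27,750.00 / 1.307676 = $21,220.85

$21,220.85


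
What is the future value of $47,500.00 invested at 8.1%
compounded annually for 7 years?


Formula: FV = P * (1 + r)^n
Substituting: FV = $47,500.00 * (1 + 0.081)^7
Growth factor: (1.081)^7 = 1.724963
FV = $47,500.00 * 1.724963 = $81,935.76

$81,935.76


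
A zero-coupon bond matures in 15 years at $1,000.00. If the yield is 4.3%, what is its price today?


Formula: Price = FV / (1 + r)^n
Substituting: Price = $1,000.00 / (1 + 0.043)^15
Discount factor: (1.043)^15 = 1.880462
Price = $1,000.00 / 1.880462 = $531.78

$531.78


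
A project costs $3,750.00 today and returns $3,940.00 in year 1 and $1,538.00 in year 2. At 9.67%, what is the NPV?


Formula: NPV = C0 + C1/(1+r) + C2/(1+r)^2
Discount C1: $3,940.00 / (1 + 0.0967) = $3,592.60
Discount C2: $1,538.00 / (1 + 0.0967)^2 = $1,278.74
NPV = -$3,750.00 + $3,592.60 + $1,278.74 = $1,121.33

$1,121.33


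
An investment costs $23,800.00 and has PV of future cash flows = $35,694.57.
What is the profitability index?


Formula: PI = PV(cash flows) / initial investment
Substituting: PI = $35,694.57 / $23,800.00
PI = 1.4998

1.4998


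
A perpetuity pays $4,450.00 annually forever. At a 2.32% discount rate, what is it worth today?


Formula: PV = C / r
Substituting: PV = $4,450.00 / 0.0232
PV = $191,810.34

$191,810.34


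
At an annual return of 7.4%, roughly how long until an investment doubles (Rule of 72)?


Formula: Years ≈ 72 / r
Substituting: Years ≈ 72 / 7.4
Years ≈ 9.7

9.7 years


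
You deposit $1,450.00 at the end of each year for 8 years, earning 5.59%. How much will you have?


Formula: FV = PMT * ((1+r)^n - 1) / r
Growth factor: (1 + 0.0559)^8 = 1.545192
Numerator: 1.545192 - 1 = 0.545192
FV = $1,450.00 * 0.545192 / 0.0559 = $14,141.82

$14,141.82


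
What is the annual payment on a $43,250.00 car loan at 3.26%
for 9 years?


Formula: PMT = PV * r / (1 - (1+r)^(-n))
Denominator: 1 - (1 + 0.0326)^(-9) = 0.250777
Numerator: $43,250.00 * 0.0326 = 1409.95
PMT = 1409.95 / 0.250777 = $5,622.32

$5,622.32


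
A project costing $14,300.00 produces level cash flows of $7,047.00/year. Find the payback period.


Formula: Payback = investment / annual cash flow
Substituting: Payback = $14,300.00 / $7,047.00
Payback = 2.0292 years

2.0292 years


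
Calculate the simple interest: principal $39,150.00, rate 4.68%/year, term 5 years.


Formula: I = P * r * t
Substituting: I = $39,150.00 * 0.0468 * 5
Step: I = $39,150.00 * 0.234
I = $9,161.10

$9,161.10


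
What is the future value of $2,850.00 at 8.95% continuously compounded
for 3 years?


Formula: FV = P * e^(r*t)
Exponent: r*t = 0.0895 * 3 = 0.2685
e^(0.2685) = 1.308001
FV = $2,850.00 * 1.308001 = $3,727.80

$3,727.80


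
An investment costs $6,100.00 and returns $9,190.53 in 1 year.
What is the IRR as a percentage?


Formula: IRR = C1/C0 - 1
Substituting: IRR = $9,190.53 / $6,100.00 - 1
Ratio: 1.506644 - 1 = 0.506644
IRR = 50.6644%

50.6644%


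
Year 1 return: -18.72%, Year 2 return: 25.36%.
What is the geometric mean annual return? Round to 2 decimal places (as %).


Formula: Geometric mean = ((1+r1)*(1+r2))^(1/2) - 1
Product: (1 + -0.1872) * (1 + 0.2536) = 0.8128 * 1.2536 = 1.018926
Square root: 1.018926^0.5 = 1.009419
Geometric mean = 1.009419 - 1 = 0.009419
As percentage: 0.94%

0.94%


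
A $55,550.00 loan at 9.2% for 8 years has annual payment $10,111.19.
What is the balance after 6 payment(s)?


Formula: Balance = PV*(1+r)^k - PMT*((1+r)^k - 1)/r
Growth: (1 + 0.092)^6 = 1.695649
Accumulated factor: ((1+r)^k - 1)/r = 7.561397
Balance = $55,550.00 * 1.695649 - $10,111.19 * 7.561397
Balance = $17,738.56

$17,738.56


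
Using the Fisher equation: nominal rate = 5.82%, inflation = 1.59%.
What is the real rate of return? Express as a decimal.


Formula: (1 + r_real) = (1 + r_nom) / (1 + inflation)
Substituting: (1 + r_real) = 1.0582 / 1.0159
(1 + r_real) = 1.041638
r_real = 1.041638 - 1 = 0.041638

0.041638


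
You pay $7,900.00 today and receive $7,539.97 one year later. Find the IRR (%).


Formula: IRR = C1/C0 - 1
Substituting: IRR = $7,539.97 / $7,900.00 - 1
Ratio: 0.954427 - 1 = -0.045573
IRR = -4.5573%

-4.5573%


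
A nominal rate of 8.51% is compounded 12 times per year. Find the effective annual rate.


Formula: EAR = (1 + r/m)^m - 1
Period rate: r/m = 0.0851 / 12 = 0.007092
Compounding: (1 + 0.007092)^12 = 1.088499
EAR = 1.088499 - 1 = 0.088499

0.088499


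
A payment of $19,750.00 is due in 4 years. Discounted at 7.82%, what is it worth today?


Formula: PV = FV / (1 + r)^n
Substituting: PV = $19,750.00 / (1 + 0.0782)^4
Discount factor: (1.0782)^4 = 1.351442
PV = $19,750.00 / 1.351442 = $14,614.02

$14,614.02


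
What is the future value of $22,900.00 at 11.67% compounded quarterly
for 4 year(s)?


Formula: FV = P * (1 + r/m)^(m*t)
Period rate: r/m = 0.1167 / 4 = 0.029175
Total periods: m*t = 4 * 4 = 16
Growth factor: (1 + 0.029175)^16 = 1.584264
FV = $22,900.00 * 1.584264 = $36,279.65

$36,279.65


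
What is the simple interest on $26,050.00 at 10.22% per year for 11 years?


Formula: I = P * r * t
Substituting: I = $26,050.00 * 0.1022 * 11
Step: I = $26,050.00 * 1.1242
I = $29,285.41

$29,285.41


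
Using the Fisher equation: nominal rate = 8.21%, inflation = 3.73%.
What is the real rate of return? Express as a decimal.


Formula: (1 + r_real) = (1 + r_nom) / (1 + inflation)
Substituting: (1 + r_real) = 1.0821 / 1.0373
(1 + r_real) = 1.043189
r_real = 1.043189 - 1 = 0.043189

0.043189


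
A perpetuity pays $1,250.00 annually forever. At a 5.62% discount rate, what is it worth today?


Formula: PV = C / r
Substituting: PV = $1,250.00 / 0.0562
PV = $22,241.99

$22,241.99


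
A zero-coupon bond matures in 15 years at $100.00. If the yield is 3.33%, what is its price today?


Formula: Price = FV / (1 + r)^n
Substituting: Price = $100.00 / (1 + 0.0333)^15
Discount factor: (1.0333)^15 = 1.634543
Price = $100.00 / 1.634543 = $61.18

$61.18


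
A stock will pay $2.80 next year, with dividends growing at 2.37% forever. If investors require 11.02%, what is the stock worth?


Formula: P = D1 / (r - g)
Spread: r - g = 0.1102 - 0.0237 = 0.0865
Substituting: P = $2.80 / 0.0865
P = $32.37

$32.37


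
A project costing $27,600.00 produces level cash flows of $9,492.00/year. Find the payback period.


Formula: Payback = investment / annual cash flow
Substituting: Payback = $27,600.00 / $9,492.00
Payback = 2.9077 years

2.9077 years


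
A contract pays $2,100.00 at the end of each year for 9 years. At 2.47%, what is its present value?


Formula: PV = PMT * (1 - (1+r)^(-n)) / r
Discount factor: (1 + 0.0247)^(-9) = 0.802841
Bracket: 1 - 0.802841 = 0.197159
PV = $2,100.00 * 0.197159 / 0.0247 = $16,762.53

$16,762.53


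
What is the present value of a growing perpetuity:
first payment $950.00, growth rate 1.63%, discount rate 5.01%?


Formula: PV = C / (r - g)
Spread: r - g = 0.0501 - 0.0163 = 0.0338
Substituting: PV = $950.00 / 0.0338
PV = $28,106.51

$28,106.51


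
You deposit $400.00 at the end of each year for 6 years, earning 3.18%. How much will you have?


Formula: FV = PMT * ((1+r)^n - 1) / r
Growth factor: (1 + 0.0318)^6 = 1.206627
Numerator: 1.206627 - 1 = 0.206627
FV = $400.00 * 0.206627 / 0.0318 = $2,599.09

$2,599.09


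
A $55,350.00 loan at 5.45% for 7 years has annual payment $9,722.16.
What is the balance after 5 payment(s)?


Formula: Balance = PV*(1+r)^k - PMT*((1+r)^k - 1)/r
Growth: (1 + 0.0545)^5 = 1.303866
Accumulated factor: ((1+r)^k - 1)/r = 5.575521
Balance = $55,350.00 * 1.303866 - $9,722.16 * 5.575521
Balance = $17,962.87

$17,962.87


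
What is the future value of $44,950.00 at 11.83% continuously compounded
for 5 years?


Formula: FV = P * e^(r*t)
Exponent: r*t = 0.1183 * 5 = 0.5915
e^(0.5915) = 1.806696
FV = $44,950.00 * 1.806696 = $81,211.00

$81,211.00


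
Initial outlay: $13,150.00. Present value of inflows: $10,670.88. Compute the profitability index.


Formula: PI = PV(cash flows) / initial investment
Substituting: PI = $10,670.88 / $13,150.00
PI = 0.8115

0.8115


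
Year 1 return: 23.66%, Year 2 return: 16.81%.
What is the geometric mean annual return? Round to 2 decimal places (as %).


Formula: Geometric mean = ((1+r1)*(1+r2))^(1/2) - 1
Product: (1 + 0.2366) * (1 + 0.1681) = 1.2366 * 1.1681 = 1.444472
Square root: 1.444472^0.5 = 1.201862
Geometric mean = 1.201862 - 1 = 0.201862
As percentage: 20.19%

20.19%


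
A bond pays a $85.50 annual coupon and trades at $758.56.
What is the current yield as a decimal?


Formula: Current yield = annual coupon / price
Substituting: CY = $85.50 / $758.56
CY = 0.112714

0.112714


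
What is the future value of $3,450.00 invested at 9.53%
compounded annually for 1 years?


Formula: FV = P * (1 + r)^n
Substituting: FV = $3,450.00 * (1 + 0.0953)^1
Growth factor: (1.0953)^1 = 1.0953
FV = $3,450.00 * 1.0953 = $3,778.79

$3,778.79


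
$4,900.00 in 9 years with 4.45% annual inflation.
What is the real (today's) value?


Formula: Real value = nominal / (1 + inflation)^years
Price level: (1 + 0.0445)^9 = 1.479708
Real value = $4,900.00 / 1.479708 = $3,311.46

$3,311.46


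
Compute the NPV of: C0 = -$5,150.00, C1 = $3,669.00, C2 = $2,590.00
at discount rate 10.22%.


Formula: NPV = C0 + C1/(1+r) + C2/(1+r)^2
Discount C1: $3,669.00 / (1 + 0.1022) = $3,328.80
Discount C2: $2,590.00 / (1 + 0.1022)^2 = $2,131.96
NPV = -$5,150.00 + $3,328.80 + $2,131.96 = $310.76

$310.76


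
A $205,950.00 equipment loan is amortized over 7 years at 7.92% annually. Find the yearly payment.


Formula: PMT = PV * r / (1 - (1+r)^(-n))
Denominator: 1 - (1 + 0.0792)^(-7) = 0.413475
Numerator: $205,950.00 * 0.0792 = 16311.24
PMT = 16311.24 / 0.413475 = $39,449.15

$39,449.15


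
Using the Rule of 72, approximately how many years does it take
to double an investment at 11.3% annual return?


Formula: Years ≈ 72 / r
Substituting: Years ≈ 72 / 11.3
Years ≈ 6.4

6.4 years


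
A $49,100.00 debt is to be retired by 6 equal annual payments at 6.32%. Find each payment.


Formula: PMT = PV * r / (1 - (1+r)^(-n))
Denominator: 1 - (1 + 0.0632)^(-6) = 0.307675
Numerator: $49,100.00 * 0.0632 = 3103.12
PMT = 3103.12 / 0.307675 = $10,085.72

$10,085.72


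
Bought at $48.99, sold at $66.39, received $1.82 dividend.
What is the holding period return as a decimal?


Formula: HPR = (P1 - P0 + D) / P0
Gain: $66.39 - $48.99 + $1.82 = $19.22
HPR = $19.22 / $48.99 = 0.3923

0.3923


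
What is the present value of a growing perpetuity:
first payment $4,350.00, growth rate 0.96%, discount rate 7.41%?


Formula: PV = C / (r - g)
Spread: r - g = 0.0741 - 0.0096 = 0.0645
Substituting: PV = $4,350.00 / 0.0645
PV = $67,441.86

$67,441.86


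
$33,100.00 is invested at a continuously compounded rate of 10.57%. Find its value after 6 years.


Formula: FV = P * e^(r*t)
Exponent: r*t = 0.1057 * 6 = 0.6342
e^(0.6342) = 1.885513
FV = $33,100.00 * 1.885513 = $62,410.48

$62,410.48


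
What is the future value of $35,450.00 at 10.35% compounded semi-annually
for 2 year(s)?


Formula: FV = P * (1 + r/m)^(m*t)
Period rate: r/m = 0.1035 / 2 = 0.05175
Total periods: m*t = 2 * 2 = 4
Growth factor: (1 + 0.05175)^4 = 1.22363
FV = $35,450.00 * 1.22363 = $43,377.68

$43,377.68


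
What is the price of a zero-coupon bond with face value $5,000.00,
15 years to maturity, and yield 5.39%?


Formula: Price = FV / (1 + r)^n
Substituting: Price = $5,000.00 / (1 + 0.0539)^15
Discount factor: (1.0539)^15 = 2.197815
Price = $5,000.00 / 2.197815 = $2,274.99

$2,274.99


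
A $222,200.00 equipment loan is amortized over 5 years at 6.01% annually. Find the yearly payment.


Formula: PMT = PV * r / (1 - (1+r)^(-n))
Denominator: 1 - (1 + 0.0601)^(-5) = 0.253094
Numerator: $222,200.00 * 0.0601 = 13354.22
PMT = 13354.22 / 0.253094 = $52,763.83

$52,763.83


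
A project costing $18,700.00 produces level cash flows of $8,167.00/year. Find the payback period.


Formula: Payback = investment / annual cash flow
Substituting: Payback = $18,700.00 / $8,167.00
Payback = 2.2897 years

2.2897 years


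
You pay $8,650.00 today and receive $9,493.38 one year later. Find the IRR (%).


Formula: IRR = C1/C0 - 1
Substituting: IRR = $9,493.38 / $8,650.00 - 1
Ratio: 1.097501 - 1 = 0.097501
IRR = 9.7501%

9.7501%


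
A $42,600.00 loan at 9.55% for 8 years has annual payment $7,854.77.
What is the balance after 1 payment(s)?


Formula: Balance = PV*(1+r)^k - PMT*((1+r)^k - 1)/r
Growth: (1 + 0.0955)^1 = 1.0955
Accumulated factor: ((1+r)^k - 1)/r = 1.0
Balance = $42,600.00 * 1.0955 - $7,854.77 * 1.0
Balance = $38,813.53

$38,813.53


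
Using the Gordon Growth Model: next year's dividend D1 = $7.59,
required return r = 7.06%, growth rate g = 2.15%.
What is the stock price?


Formula: P = D1 / (r - g)
Spread: r - g = 0.0706 - 0.0215 = 0.0491
Substituting: P = $7.59 / 0.0491
P = $154.58

$154.58


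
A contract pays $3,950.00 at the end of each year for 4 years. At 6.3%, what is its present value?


Formula: PV = PMT * (1 - (1+r)^(-n)) / r
Discount factor: (1 + 0.063)^(-4) = 0.78319
Bracket: 1 - 0.78319 = 0.21681
PV = $3,950.00 * 0.21681 / 0.063 = $13,593.66

$13,593.66


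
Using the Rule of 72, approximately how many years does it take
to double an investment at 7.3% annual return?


Formula: Years ≈ 72 / r
Substituting: Years ≈ 72 / 7.3
Years ≈ 9.9

9.9 years


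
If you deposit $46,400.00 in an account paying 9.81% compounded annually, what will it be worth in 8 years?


Formula: FV = P * (1 + r)^n
Substituting: FV = $46,400.00 * (1 + 0.0981)^8
Growth factor: (1.0981)^8 = 2.114147
FV = $46,400.00 * 2.114147 = $98,096.41

$98,096.41


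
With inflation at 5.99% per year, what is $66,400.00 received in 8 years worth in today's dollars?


Formula: Real value = nominal / (1 + inflation)^years
Price level: (1 + 0.0599)^8 = 1.592646
Real value = $66,400.00 / 1.592646 = $41,691.64

$41,691.64


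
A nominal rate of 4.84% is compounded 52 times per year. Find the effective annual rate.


Formula: EAR = (1 + r/m)^m - 1
Period rate: r/m = 0.0484 / 52 = 0.000931
Compounding: (1 + 0.000931)^52 = 1.049567
EAR = 1.049567 - 1 = 0.049567

0.049567


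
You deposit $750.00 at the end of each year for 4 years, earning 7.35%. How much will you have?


Formula: FV = PMT * ((1+r)^n - 1) / r
Growth factor: (1 + 0.0735)^4 = 1.328031
Numerator: 1.328031 - 1 = 0.328031
FV = $750.00 * 0.328031 / 0.0735 = $3,347.25

$3,347.25


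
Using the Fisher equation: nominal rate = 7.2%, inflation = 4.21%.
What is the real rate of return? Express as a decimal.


Formula: (1 + r_real) = (1 + r_nom) / (1 + inflation)
Substituting: (1 + r_real) = 1.072 / 1.0421
(1 + r_real) = 1.028692
r_real = 1.028692 - 1 = 0.028692

0.028692


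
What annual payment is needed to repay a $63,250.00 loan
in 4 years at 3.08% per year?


Formula: PMT = PV * r / (1 - (1+r)^(-n))
Denominator: 1 - (1 + 0.0308)^(-4) = 0.114268
Numerator: $63,250.00 * 0.0308 = 1948.1
PMT = 1948.1 / 0.114268 = $17,048.53

$17,048.53


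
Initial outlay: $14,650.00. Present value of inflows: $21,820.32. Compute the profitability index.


Formula: PI = PV(cash flows) / initial investment
Substituting: PI = $21,820.32 / $14,650.00
PI = 1.4894

1.4894


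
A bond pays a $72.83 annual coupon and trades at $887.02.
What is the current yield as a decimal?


Formula: Current yield = annual coupon / price
Substituting: CY = $72.83 / $887.02
CY = 0.082106

0.082106


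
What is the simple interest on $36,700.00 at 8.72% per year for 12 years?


Formula: I = P * r * t
Substituting: I = $36,700.00 * 0.0872 * 12
Step: I = $36,700.00 * 1.0464
I = $38,402.88

$38,402.88


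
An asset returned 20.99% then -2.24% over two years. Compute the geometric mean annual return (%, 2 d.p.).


Formula: Geometric mean = ((1+r1)*(1+r2))^(1/2) - 1
Product: (1 + 0.2099) * (1 + -0.0224) = 1.2099 * 0.9776 = 1.182798
Square root: 1.182798^0.5 = 1.087565
Geometric mean = 1.087565 - 1 = 0.087565
As percentage: 8.76%

8.76%


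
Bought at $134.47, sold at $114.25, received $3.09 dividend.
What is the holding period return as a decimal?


Formula: HPR = (P1 - P0 + D) / P0
Gain: $114.25 - $134.47 + $3.09 = -$17.13
HPR = -$17.13 / $134.47 = -0.1274

-0.1274


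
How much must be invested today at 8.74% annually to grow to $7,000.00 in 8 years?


Formula: PV = FV / (1 + r)^n
Substituting: PV = $7,000.00 / (1 + 0.0874)^8
Discount factor: (1.0874)^8 = 1.954855
PV = $7,000.00 / 1.954855 = $3,580.83

$3,580.83


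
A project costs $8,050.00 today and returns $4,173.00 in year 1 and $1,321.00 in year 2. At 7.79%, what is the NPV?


Formula: NPV = C0 + C1/(1+r) + C2/(1+r)^2
Discount C1: $4,173.00 / (1 + 0.0779) = $3,871.42
Discount C2: $1,321.00 / (1 + 0.0779)^2 = $1,136.96
NPV = -$8,050.00 + $3,871.42 + $1,136.96 = -$3,041.62

-$3,041.62


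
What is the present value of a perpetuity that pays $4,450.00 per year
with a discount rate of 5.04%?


Formula: PV = C / r
Substituting: PV = $4,450.00 / 0.0504
PV = $88,293.65

$88,293.65


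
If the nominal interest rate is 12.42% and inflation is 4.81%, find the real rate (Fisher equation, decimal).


Formula: (1 + r_real) = (1 + r_nom) / (1 + inflation)
Substituting: (1 + r_real) = 1.1242 / 1.0481
(1 + r_real) = 1.072608
r_real = 1.072608 - 1 = 0.072608

0.072608


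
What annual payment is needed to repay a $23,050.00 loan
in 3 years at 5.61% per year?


Formula: PMT = PV * r / (1 - (1+r)^(-n))
Denominator: 1 - (1 + 0.0561)^(-3) = 0.151045
Numerator: $23,050.00 * 0.0561 = 1293.105
PMT = 1293.105 / 0.151045 = $8,561.08

$8,561.08


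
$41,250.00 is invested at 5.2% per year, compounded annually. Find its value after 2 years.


Formula: FV = P * (1 + r)^n
Substituting: FV = $41,250.00 * (1 + 0.052)^2
Growth factor: (1.052)^2 = 1.106704
FV = $41,250.00 * 1.106704 = $45,651.54

$45,651.54


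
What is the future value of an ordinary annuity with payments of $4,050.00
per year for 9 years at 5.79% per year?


Formula: FV = PMT * ((1+r)^n - 1) / r
Growth factor: (1 + 0.0579)^9 = 1.659593
Numerator: 1.659593 - 1 = 0.659593
FV = $4,050.00 * 0.659593 / 0.0579 = $46,137.32

$46,137.32


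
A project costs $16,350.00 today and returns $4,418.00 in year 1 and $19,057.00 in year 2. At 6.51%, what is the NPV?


Formula: NPV = C0 + C1/(1+r) + C2/(1+r)^2
Discount C1: $4,418.00 / (1 + 0.0651) = $4,147.97
Discount C2: $19,057.00 / (1 + 0.0651)^2 = $16,798.63
NPV = -$16,350.00 + $4,147.97 + $16,798.63 = $4,596.59

$4,596.59
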